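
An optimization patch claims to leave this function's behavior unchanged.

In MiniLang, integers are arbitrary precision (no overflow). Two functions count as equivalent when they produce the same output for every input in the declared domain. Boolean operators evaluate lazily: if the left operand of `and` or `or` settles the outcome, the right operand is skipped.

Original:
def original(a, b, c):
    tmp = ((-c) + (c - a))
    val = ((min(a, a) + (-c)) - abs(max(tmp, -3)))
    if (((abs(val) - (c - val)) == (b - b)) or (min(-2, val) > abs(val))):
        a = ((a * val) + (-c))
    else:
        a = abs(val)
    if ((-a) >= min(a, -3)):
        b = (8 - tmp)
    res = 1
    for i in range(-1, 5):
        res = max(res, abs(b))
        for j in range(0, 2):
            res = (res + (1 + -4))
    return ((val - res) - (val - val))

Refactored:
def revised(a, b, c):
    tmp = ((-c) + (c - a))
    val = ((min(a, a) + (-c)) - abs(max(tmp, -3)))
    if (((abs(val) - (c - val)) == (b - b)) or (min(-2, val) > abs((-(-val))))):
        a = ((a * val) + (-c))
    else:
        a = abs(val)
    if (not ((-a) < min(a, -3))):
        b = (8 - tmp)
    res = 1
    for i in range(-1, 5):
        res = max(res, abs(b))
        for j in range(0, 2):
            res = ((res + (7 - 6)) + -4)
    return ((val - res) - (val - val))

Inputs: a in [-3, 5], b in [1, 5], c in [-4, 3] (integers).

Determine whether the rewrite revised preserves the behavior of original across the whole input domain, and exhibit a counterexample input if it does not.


Comparing the listings, the differences include: constant usage differs; boolean connective usage differs; comparison usage differs; arithmetic usage differs.
Tracing a=2, b=3, c=-2: original: tmp becomes -2; next val becomes 2; next (((abs(val) - (c - val)) == (b - b)) or (min(-2, val) > abs(val))) evaluates to false; next a becomes 2; next ((-a) >= min(a, -3)) evaluates to true; next b becomes 10; next res becomes 1; next at i=-1:; next res becomes 10; next at j=0:; next res becomes 7; next at j=1:; next res becomes 4; next at i=0:; next res becomes 10; next at j=0:; next res becomes 7; next at j=1:; next res becomes 4; next at i=1:; next res becomes 10; next at j=0:; next res becomes 7; next at j=1:; next res becomes 4; next at i=2:; next res becomes 10; next at j=0:; next res becomes 7; next at j=1:; next res becomes 4; next at i=3:; next res becomes 10; next at j=0:; next res becomes 7; next at j=1:; next res becomes 4; next at i=4:; next res becomes 10; next at j=0:; next res becomes 7; next at j=1:; next res becomes 4; next final value -2 | revised: tmp becomes -2; next val becomes 2; next (((abs(val) - (c - val)) == (b - b)) or (min(-2, val) > abs((-(-val))))) evaluates to false; next a becomes 2; next (not ((-a) < min(a, -3))) evaluates to true; next b becomes 10; next res becomes 1; next at i=-1:; next res becomes 10; next at j=0:; next res becomes 7; next at j=1:; next res becomes 4; next at i=0:; next res becomes 10; next at j=0:; next res becomes 7; next at j=1:; next res becomes 4; next at i=1:; next res becomes 10; next at j=0:; next res becomes 7; next at j=1:; next res becomes 4; next at i=2:; next res becomes 10; next at j=0:; next res becomes 7; next at j=1:; next res becomes 4; next at i=3:; next res becomes 10; next at j=0:; next res becomes 7; next at j=1:; next res becomes 4; next at i=4:; next res becomes 10; next at j=0:; next res becomes 7; next at j=1:; next res becomes 4; next final value -2 — matching result -2.
Every one of the 360 inputs gives matching results.
verdict: equivalent


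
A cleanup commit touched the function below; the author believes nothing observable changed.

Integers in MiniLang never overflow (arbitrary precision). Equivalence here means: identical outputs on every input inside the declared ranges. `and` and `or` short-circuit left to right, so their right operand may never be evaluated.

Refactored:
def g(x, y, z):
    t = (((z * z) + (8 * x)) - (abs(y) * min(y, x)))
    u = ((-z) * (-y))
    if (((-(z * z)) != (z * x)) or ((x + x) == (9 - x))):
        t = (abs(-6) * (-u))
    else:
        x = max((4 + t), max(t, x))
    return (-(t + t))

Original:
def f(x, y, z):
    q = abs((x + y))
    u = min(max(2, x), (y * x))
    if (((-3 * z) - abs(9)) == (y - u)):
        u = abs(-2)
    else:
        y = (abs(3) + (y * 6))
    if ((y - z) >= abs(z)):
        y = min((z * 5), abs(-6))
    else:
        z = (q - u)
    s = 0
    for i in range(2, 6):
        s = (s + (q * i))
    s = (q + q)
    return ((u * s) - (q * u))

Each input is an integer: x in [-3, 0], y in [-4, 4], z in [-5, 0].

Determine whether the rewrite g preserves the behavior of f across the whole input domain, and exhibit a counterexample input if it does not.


x=-3, y=-4, z=-5 yields 14 from f but 240 from g.
verdict: not equivalent; witness: x=-3, y=-4, z=-5


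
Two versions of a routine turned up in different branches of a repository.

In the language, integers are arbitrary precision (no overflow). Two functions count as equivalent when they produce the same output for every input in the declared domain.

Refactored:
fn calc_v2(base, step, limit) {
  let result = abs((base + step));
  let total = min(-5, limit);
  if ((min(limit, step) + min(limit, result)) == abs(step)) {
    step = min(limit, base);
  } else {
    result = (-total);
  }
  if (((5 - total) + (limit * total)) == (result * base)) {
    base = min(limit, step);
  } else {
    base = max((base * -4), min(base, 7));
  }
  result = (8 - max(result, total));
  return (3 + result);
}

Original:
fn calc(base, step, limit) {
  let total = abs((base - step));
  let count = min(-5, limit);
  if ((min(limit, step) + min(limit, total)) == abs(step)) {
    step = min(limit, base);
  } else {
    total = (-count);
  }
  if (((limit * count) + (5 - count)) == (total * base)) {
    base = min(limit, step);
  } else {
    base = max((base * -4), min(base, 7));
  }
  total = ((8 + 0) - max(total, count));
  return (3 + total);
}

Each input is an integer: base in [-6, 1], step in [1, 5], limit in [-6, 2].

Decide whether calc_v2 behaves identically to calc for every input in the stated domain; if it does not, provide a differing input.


Try base=-6, step=2, limit=1.
calc: total becomes 8; next count becomes -5; next ((min(limit, step) + min(limit, total)) == abs(step)) evaluates to true; next step becomes -6; next (((limit * count) + (5 - count)) == (total * base)) evaluates to false; next base becomes 24; next total becomes 0; next final value 3
calc_v2: result becomes 4; next total becomes -5; next ((min(limit, step) + min(limit, result)) == abs(step)) evaluates to true; next step becomes -6; next (((5 - total) + (limit * total)) == (result * base)) evaluates to false; next base becomes 24; next result becomes 4; next final value 7
3 != 7, so the rewrite changes behavior.
verdict: not equivalent; witness: base=-6, step=2, limit=1


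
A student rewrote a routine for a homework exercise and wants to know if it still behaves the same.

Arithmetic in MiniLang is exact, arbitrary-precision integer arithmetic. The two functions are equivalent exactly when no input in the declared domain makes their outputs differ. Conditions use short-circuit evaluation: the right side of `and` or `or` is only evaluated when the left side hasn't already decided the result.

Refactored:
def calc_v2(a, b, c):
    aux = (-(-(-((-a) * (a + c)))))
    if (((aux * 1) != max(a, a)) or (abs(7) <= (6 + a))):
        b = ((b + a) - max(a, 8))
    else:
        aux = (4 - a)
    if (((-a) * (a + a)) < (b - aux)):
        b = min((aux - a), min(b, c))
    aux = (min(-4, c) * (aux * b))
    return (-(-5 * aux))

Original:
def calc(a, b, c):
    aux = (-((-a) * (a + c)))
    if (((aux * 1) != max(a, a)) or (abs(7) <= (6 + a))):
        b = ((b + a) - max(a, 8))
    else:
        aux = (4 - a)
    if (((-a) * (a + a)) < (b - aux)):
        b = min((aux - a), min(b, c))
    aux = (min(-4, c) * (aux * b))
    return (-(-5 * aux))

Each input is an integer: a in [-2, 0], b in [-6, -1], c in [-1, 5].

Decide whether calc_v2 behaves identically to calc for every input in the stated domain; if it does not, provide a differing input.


Side by side, the visible changes include: same computation, different form.
Spot check at a=0, b=-1, c=5 — calc: aux := 0 | (((aux * 1) != max(a, a)) or (abs(7) <= (6 + a))): false | aux := 4 | (((-a) * (a + a)) < (b - aux)): false | aux := 16 | result 80. calc_v2: aux := 0 | (((aux * 1) != max(a, a)) or (abs(7) <= (6 + a))): false | aux := 4 | (((-a) * (a + a)) < (b - aux)): false | aux := 16 | result 80. Both give 80.
Sweeping the whole domain (126 inputs) finds no disagreement.
verdict: equivalent


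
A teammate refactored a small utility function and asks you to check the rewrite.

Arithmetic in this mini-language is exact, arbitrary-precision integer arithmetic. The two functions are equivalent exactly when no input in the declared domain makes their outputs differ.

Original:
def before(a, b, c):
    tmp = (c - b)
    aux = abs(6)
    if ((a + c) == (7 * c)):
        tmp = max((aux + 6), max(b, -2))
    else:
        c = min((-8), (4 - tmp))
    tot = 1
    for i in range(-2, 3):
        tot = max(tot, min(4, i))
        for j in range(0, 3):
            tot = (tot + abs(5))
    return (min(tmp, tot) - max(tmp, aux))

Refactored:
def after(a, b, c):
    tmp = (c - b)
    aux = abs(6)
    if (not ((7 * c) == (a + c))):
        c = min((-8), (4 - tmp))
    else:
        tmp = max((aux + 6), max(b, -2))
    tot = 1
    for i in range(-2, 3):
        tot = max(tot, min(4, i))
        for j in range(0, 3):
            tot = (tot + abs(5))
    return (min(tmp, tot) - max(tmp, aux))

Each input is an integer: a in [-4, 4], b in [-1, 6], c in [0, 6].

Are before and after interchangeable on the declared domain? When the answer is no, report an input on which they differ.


Reading the diff, among the changes: boolean connective usage differs.
As a probe, take a=0, b=0, c=6: before runs tmp = 6; aux = 6; ((a + c) == (7 * c)) -> false; c = -8; tot = 1; [i=-2]; tot = 1; [j=0]; tot = 6; [j=1]; tot = 11; [j=2]; tot = 16; [i=-1]; tot = 16; [j=0]; tot = 21; [j=1]; tot = 26; [j=2]; tot = 31; [i=0]; tot = 31; [j=0]; tot = 36; [j=1]; tot = 41; [j=2]; tot = 46; [i=1]; tot = 46; [j=0]; tot = 51; [j=1]; tot = 56; [j=2]; tot = 61; [i=2]; tot = 61; [j=0]; tot = 66; [j=1]; tot = 71; [j=2]; tot = 76; return 0; after runs tmp = 6; aux = 6; (not ((7 * c) == (a + c))) -> true; c = -8; tot = 1; [i=-2]; tot = 1; [j=0]; tot = 6; [j=1]; tot = 11; [j=2]; tot = 16; [i=-1]; tot = 16; [j=0]; tot = 21; [j=1]; tot = 26; [j=2]; tot = 31; [i=0]; tot = 31; [j=0]; tot = 36; [j=1]; tot = 41; [j=2]; tot = 46; [i=1]; tot = 46; [j=0]; tot = 51; [j=1]; tot = 56; [j=2]; tot = 61; [i=2]; tot = 61; [j=0]; tot = 66; [j=1]; tot = 71; [j=2]; tot = 76; return 0; both end at 0.
Across all 504 domain points the two functions coincide.
verdict: equivalent


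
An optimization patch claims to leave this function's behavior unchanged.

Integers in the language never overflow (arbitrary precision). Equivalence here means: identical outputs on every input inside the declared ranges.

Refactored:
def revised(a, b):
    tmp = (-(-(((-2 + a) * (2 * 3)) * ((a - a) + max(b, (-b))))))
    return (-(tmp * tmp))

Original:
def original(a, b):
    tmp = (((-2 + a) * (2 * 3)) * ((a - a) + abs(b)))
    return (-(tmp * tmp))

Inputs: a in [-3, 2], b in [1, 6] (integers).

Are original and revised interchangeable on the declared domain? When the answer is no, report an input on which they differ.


Differences: min/max/abs usage differs — yet all 36 inputs agree.
verdict: equivalent


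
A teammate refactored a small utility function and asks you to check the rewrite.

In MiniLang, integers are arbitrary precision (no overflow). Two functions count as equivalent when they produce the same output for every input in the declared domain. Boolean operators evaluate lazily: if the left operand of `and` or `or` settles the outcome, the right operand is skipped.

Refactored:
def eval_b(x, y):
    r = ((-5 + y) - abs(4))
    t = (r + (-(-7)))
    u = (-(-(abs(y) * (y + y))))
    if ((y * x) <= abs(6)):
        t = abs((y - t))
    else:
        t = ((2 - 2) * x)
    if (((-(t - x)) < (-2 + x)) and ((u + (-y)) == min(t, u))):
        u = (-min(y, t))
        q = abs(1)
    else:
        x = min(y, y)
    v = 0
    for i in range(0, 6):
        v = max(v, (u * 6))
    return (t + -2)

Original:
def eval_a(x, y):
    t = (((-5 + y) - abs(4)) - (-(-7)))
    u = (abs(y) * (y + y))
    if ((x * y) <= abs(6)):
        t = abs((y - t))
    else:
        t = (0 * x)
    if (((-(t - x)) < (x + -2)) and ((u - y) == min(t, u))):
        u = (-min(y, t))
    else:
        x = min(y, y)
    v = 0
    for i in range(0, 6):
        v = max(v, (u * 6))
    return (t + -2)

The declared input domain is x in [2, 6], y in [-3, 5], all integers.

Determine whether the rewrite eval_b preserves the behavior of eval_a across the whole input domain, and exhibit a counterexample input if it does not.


Try x=2, y=-3.
eval_a: t becomes -19; next u becomes -18; next ((x * y) <= abs(6)) evaluates to true; next t becomes 16; next (((-(t - x)) < (x + -2)) and ((u - y) == min(t, u))) evaluates to false; next x becomes -3; next v becomes 0; next at i=0:; next v becomes 0; next at i=1:; next v becomes 0; next at i=2:; next v becomes 0; next at i=3:; next v becomes 0; next at i=4:; next v becomes 0; next at i=5:; next v becomes 0; next final value 14
eval_b: r becomes -12; next t becomes -5; next u becomes -18; next ((y * x) <= abs(6)) evaluates to true; next t becomes 2; next (((-(t - x)) < (-2 + x)) and ((u + (-y)) == min(t, u))) evaluates to false; next x becomes -3; next v becomes 0; next at i=0:; next v becomes 0; next at i=1:; next v becomes 0; next at i=2:; next v becomes 0; next at i=3:; next v becomes 0; next at i=4:; next v becomes 0; next at i=5:; next v becomes 0; next final value 0
14 vs 0 — the two versions disagree here.
verdict: not equivalent; witness: x=2, y=-3


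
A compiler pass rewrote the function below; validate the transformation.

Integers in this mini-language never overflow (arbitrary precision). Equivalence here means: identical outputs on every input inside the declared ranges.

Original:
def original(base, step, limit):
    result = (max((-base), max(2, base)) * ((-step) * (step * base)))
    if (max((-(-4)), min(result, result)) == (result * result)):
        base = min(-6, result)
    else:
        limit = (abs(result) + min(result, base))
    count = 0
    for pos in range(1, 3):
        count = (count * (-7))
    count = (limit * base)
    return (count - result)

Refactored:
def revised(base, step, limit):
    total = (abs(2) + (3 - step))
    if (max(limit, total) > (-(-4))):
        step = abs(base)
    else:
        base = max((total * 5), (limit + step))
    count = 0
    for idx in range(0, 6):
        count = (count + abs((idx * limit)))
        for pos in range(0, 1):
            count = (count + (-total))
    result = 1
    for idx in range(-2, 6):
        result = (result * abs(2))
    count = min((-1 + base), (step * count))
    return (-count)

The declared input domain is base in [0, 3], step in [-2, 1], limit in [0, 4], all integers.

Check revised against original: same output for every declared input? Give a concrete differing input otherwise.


Run the pair on base=0, step=-2, limit=0.
original: result := 0 | (max((-(-4)), min(result, result)) == (result * result)): false | limit := 0 | count := 0 | iter pos=1: | count := 0 | iter pos=2: | count := 0 | count := 0 | result 0
revised: total := 7 | (max(limit, total) > (-(-4))): true | step := 0 | count := 0 | iter idx=0: | count := 0 | iter pos=0: | count := -7 | iter idx=1: | count := -7 | iter pos=0: | count := -14 | iter idx=2: | count := -14 | iter pos=0: | count := -21 | iter idx=3: | count := -21 | iter pos=0: | count := -28 | iter idx=4: | count := -28 | iter pos=0: | count := -35 | iter idx=5: | count := -35 | iter pos=0: | count := -42 | result := 1 | iter idx=-2: | result := 2 | iter idx=-1: | result := 4 | iter idx=0: | result := 8 | iter idx=1: | result := 16 | iter idx=2: | result := 32 | iter idx=3: | result := 64 | iter idx=4: | result := 128 | iter idx=5: | result := 256 | count := -1 | result 1
0 and 1 differ, so these are not the same function on this domain.
verdict: not equivalent; witness: base=0, step=-2, limit=0


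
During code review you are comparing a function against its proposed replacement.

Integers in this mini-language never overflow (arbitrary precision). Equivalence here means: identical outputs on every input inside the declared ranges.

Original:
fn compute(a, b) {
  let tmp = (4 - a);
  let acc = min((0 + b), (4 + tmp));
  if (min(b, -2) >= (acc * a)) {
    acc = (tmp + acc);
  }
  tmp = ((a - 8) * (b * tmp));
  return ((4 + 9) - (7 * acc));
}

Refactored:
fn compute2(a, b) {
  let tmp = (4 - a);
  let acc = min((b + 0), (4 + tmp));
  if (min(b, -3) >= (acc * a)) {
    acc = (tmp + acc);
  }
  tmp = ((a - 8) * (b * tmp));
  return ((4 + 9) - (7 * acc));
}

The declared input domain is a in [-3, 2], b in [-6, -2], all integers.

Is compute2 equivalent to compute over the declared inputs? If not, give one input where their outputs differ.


Take a=1, b=-2.
compute: tmp = 3; acc = -2; (min(b, -2) >= (acc * a)) -> true; acc = 1; tmp = 42; return 6
compute2: tmp = 3; acc = -2; (min(b, -3) >= (acc * a)) -> false; tmp = 42; return 27
6 against 27: the behavior changed.
verdict: not equivalent; witness: a=1, b=-2


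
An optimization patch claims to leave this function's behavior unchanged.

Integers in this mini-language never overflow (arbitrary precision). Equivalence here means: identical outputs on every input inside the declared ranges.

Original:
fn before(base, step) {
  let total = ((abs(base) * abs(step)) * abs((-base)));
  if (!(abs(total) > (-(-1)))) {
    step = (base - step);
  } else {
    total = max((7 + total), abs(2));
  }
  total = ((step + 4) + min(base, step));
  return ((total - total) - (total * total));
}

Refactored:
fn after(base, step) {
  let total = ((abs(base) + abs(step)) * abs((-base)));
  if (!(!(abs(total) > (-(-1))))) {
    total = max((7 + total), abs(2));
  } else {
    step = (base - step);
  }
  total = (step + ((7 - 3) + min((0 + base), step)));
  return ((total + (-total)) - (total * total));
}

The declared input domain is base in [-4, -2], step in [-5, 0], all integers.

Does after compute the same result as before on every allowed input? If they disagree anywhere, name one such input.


There is a counterexample at base=-4, step=0: -16 on one side, 0 on the other.
before: total becomes 0; next (!(abs(total) > (-(-1)))) evaluates to true; next step becomes -4; next total becomes -4; next final value -16
after: total becomes 16; next (!(!(abs(total) > (-(-1))))) evaluates to true; next total becomes 23; next total becomes 0; next final value 0
verdict: not equivalent; witness: base=-4, step=0


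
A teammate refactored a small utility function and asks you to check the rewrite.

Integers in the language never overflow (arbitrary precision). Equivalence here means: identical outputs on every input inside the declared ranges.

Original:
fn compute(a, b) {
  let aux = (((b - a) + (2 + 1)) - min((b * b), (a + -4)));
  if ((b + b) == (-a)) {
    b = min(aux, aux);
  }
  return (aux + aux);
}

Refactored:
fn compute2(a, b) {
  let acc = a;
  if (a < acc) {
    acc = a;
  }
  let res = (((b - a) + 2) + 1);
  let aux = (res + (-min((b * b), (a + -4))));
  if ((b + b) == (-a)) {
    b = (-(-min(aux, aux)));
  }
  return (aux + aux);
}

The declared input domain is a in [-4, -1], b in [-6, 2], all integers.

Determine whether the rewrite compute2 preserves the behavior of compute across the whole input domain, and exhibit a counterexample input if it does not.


Differences: local variable names differ; also statement counts differ; also comparison usage differs; also arithmetic usage differs; also branching structure differs — yet all 36 inputs agree.
verdict: equivalent


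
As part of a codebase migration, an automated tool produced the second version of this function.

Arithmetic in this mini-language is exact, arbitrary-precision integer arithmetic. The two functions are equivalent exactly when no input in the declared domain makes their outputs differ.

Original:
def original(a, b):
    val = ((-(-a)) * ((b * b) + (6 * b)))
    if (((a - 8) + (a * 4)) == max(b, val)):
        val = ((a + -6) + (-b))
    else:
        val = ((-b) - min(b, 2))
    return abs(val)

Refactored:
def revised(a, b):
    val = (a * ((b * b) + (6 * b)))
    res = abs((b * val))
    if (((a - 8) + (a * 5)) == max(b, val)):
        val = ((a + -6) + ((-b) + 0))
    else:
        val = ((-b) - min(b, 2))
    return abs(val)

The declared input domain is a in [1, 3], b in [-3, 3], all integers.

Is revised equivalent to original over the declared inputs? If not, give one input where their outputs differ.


Evaluate both at a=1, b=-3.
original: val := -9 | (((a - 8) + (a * 4)) == max(b, val)): true | val := -2 | result 2
revised: val := -9 | res := 27 | (((a - 8) + (a * 5)) == max(b, val)): false | val := 6 | result 6
2 != 6, so the rewrite changes behavior.
verdict: not equivalent; witness: a=1, b=-3


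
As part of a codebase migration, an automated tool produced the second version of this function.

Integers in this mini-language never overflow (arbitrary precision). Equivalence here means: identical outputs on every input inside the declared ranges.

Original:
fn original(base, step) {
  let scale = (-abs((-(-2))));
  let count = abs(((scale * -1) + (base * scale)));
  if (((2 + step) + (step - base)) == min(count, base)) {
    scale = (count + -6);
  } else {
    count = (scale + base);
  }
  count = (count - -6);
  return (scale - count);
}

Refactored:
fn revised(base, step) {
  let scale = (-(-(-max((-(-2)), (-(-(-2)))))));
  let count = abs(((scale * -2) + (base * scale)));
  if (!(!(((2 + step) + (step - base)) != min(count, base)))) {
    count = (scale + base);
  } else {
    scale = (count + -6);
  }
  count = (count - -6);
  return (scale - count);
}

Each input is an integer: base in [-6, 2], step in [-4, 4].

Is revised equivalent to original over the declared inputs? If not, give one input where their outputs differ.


These are not equivalent — on base=1, step=0 the outputs split (-7 vs -12).
original: scale = -2; count = 0; (((2 + step) + (step - base)) == min(count, base)) -> false; count = -1; count = 5; return -7
revised: scale = -2; count = 2; (!(!(((2 + step) + (step - base)) != min(count, base)))) -> false; scale = -4; count = 8; return -12
verdict: not equivalent; witness: base=1, step=0


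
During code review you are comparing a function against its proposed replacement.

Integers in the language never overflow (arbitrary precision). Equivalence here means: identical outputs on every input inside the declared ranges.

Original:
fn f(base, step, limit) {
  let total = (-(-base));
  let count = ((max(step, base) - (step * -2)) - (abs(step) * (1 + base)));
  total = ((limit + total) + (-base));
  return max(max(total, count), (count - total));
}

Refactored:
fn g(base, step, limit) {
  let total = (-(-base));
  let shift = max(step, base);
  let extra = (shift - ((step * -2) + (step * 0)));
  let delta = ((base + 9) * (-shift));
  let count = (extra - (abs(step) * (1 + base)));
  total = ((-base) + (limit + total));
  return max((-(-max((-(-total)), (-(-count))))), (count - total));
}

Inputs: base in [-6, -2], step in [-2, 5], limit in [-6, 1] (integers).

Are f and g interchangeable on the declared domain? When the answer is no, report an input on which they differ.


Among the additions is an assignment to `delta` whose value nothing reads, and its value is discarded.
One worked example (base=-5, step=0, limit=-4) — f: total := -5 | count := 0 | total := -4 | result 4; g: total := -5 | shift := 0 | extra := 0 | delta := 0 | count := 0 | total := -4 | result 4; agreement on 4.
An exhaustive pass over the 320 declared inputs shows identical outputs.
verdict: equivalent


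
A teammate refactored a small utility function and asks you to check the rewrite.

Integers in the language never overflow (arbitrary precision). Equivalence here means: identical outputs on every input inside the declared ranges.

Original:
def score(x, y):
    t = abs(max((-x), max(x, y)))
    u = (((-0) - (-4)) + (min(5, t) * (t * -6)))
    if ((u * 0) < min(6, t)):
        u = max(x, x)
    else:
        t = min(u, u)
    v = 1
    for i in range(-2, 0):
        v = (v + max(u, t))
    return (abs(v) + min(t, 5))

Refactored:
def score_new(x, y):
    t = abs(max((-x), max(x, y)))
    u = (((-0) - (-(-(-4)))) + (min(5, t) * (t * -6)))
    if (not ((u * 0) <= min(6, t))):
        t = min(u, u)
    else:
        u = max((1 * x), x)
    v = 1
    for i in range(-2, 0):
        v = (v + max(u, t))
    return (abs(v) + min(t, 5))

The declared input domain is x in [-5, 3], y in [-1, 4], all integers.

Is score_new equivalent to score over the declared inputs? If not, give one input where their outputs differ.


Run the pair on x=0, y=-1.
score: t := 0 | u := 4 | ((u * 0) < min(6, t)): false | t := 4 | v := 1 | iter i=-2: | v := 5 | iter i=-1: | v := 9 | result 13
score_new: t := 0 | u := 4 | (not ((u * 0) <= min(6, t))): false | u := 0 | v := 1 | iter i=-2: | v := 1 | iter i=-1: | v := 1 | result 1
13 != 1, so the rewrite changes behavior.
verdict: not equivalent; witness: x=0, y=-1


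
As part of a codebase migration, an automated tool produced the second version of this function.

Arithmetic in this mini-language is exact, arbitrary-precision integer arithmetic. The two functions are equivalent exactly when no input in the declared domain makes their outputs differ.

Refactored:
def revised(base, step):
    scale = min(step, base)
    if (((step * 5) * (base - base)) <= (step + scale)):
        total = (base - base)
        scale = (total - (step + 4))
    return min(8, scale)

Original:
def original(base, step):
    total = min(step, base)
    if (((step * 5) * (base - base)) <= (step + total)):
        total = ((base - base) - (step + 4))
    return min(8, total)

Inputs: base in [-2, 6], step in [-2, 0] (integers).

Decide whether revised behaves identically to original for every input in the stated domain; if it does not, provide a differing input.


Differences: statement counts differ, and local variable names differ — yet all 27 inputs agree.
verdict: equivalent


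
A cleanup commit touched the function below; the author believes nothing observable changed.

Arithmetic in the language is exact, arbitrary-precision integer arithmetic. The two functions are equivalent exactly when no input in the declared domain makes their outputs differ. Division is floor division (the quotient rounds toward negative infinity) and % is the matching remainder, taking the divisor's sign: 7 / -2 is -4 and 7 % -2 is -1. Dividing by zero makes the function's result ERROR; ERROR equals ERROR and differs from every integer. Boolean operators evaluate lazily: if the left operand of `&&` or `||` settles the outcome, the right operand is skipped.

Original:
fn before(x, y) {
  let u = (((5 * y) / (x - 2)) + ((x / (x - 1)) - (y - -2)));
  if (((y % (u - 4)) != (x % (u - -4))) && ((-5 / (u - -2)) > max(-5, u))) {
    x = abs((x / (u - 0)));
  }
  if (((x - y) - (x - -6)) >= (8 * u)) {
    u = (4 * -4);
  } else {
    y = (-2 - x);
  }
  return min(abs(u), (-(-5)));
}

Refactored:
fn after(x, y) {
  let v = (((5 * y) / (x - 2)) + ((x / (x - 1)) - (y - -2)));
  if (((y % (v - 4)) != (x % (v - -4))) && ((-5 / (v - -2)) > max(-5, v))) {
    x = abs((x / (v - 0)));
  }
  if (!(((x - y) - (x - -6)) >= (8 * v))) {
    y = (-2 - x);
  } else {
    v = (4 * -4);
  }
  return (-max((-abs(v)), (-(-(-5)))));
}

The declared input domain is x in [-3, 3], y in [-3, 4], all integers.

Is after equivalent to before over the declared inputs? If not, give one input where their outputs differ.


Equivalent — the differences include min/max/abs usage differs, boolean connective usage differs, local variable names differ, yet no declared input distinguishes the two.
Tracing x=1, y=2: before: division by zero -> ERROR | after: division by zero -> ERROR — matching result ERROR.
An exhaustive pass over the 56 declared inputs shows identical outputs.
verdict: equivalent


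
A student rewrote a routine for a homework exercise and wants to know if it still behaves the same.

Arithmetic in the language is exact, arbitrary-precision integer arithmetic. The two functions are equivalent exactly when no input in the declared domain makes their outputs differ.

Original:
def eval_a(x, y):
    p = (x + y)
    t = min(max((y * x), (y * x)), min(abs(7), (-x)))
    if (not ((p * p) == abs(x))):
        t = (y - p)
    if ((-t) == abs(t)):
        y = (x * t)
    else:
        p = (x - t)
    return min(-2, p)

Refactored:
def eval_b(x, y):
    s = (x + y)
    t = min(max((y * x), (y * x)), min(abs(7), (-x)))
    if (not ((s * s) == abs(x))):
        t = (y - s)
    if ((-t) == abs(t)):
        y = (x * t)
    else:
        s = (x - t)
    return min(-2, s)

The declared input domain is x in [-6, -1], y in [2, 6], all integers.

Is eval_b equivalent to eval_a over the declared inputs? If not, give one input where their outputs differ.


This is a faithful refactor — local variable names differ, but the computed results match everywhere.
One worked example (x=-6, y=3) — eval_a: p := -3 | t := -18 | (not ((p * p) == abs(x))): true | t := 6 | ((-t) == abs(t)): false | p := -12 | result -12; eval_b: s := -3 | t := -18 | (not ((s * s) == abs(x))): true | t := 6 | ((-t) == abs(t)): false | s := -12 | result -12; agreement on -12.
Checked all 30 inputs in the declared domain: the outputs agree on every one.
verdict: equivalent


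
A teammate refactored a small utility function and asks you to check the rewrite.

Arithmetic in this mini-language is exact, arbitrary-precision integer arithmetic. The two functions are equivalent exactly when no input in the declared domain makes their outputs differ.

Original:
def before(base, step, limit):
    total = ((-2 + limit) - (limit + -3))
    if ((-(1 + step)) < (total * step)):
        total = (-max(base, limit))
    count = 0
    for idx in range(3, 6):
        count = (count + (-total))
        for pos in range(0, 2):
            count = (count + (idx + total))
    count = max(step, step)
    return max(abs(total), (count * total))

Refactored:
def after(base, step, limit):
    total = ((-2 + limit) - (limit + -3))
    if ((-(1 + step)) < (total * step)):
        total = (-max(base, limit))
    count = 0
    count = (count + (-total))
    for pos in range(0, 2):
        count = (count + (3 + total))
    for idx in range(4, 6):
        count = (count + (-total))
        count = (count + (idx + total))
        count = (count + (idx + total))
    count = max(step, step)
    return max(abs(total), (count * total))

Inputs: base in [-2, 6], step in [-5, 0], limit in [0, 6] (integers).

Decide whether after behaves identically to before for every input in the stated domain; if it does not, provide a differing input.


Equivalent — the differences include statement counts differ; loop structure differs; constant usage differs; arithmetic usage differs, yet no declared input distinguishes the two.
Tracing base=-1, step=-4, limit=4: before: total := 1 | ((-(1 + step)) < (total * step)): false | count := 0 | iter idx=3: | count := -1 | iter pos=0: | count := 3 | iter pos=1: | count := 7 | iter idx=4: | count := 6 | iter pos=0: | count := 11 | iter pos=1: | count := 16 | iter idx=5: | count := 15 | iter pos=0: | count := 21 | iter pos=1: | count := 27 | count := -4 | result 1 | after: total := 1 | ((-(1 + step)) < (total * step)): false | count := 0 | count := -1 | iter pos=0: | count := 3 | iter pos=1: | count := 7 | iter idx=4: | count := 6 | count := 11 | count := 16 | iter idx=5: | count := 15 | count := 21 | count := 27 | count := -4 | result 1 — matching result 1.
An exhaustive pass over the 378 declared inputs shows identical outputs.
verdict: equivalent


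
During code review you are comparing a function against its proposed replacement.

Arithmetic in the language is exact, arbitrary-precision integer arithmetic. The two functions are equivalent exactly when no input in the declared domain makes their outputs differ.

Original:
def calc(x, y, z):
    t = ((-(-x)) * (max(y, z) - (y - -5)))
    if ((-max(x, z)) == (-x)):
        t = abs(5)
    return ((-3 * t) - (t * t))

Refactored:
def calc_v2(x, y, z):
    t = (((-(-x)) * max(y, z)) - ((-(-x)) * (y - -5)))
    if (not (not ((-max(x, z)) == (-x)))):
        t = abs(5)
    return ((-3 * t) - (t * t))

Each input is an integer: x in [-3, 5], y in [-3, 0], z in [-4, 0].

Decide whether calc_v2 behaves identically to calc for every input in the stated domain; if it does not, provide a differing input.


Reading the diff, among the changes: boolean connective usage differs; also arithmetic usage differs.
As a probe, take x=0, y=0, z=-1: calc runs t=0, then ((-max(x, z)) == (-x)) is true, then t=5, then returns -40; calc_v2 runs t=0, then (not (not ((-max(x, z)) == (-x)))) is true, then t=5, then returns -40; both end at -40.
Sweeping the whole domain (180 inputs) finds no disagreement.
verdict: equivalent


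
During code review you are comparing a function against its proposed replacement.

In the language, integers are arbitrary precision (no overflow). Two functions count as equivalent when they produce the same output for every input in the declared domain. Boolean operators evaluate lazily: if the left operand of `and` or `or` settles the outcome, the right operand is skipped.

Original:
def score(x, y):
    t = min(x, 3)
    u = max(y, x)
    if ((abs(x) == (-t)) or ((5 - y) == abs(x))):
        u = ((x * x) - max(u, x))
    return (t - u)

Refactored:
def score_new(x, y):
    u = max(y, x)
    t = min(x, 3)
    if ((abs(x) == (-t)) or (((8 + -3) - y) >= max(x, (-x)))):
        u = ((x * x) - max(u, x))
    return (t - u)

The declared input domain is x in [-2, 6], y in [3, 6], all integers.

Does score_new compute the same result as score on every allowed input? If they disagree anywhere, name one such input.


Run the pair on x=1, y=3.
score: t=1, then u=3, then ((abs(x) == (-t)) or ((5 - y) == abs(x))) is false, then returns -2
score_new: u=3, then t=1, then ((abs(x) == (-t)) or (((8 + -3) - y) >= max(x, (-x)))) is true, then u=-2, then returns 3
-2 and 3 differ, so these are not the same function on this domain.
verdict: not equivalent; witness: x=1, y=3


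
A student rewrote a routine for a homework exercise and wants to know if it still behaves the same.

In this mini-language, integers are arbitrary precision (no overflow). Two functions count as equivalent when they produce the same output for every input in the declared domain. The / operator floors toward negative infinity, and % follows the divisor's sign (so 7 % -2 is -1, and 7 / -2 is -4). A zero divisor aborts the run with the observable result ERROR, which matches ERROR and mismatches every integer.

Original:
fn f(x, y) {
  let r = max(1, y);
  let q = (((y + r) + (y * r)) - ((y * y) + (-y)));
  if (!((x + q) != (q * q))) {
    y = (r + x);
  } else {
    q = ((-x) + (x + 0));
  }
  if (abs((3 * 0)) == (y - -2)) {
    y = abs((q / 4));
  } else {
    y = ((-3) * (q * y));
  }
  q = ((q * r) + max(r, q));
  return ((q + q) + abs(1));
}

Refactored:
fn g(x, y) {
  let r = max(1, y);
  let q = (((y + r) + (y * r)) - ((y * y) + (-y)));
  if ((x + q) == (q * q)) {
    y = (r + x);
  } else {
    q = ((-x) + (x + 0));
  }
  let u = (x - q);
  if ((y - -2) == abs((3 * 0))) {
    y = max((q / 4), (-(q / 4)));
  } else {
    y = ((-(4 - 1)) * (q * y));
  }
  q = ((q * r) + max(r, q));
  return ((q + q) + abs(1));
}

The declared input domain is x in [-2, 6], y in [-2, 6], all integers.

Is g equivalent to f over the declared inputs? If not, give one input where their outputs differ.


The two versions differ — the changes include comparison usage differs; and statement counts differ; and local variable names differ; and min/max/abs usage differs; and constant usage differs; and boolean connective usage differs; and arithmetic usage differs.
Tracing x=4, y=4: f: r becomes 4; next q becomes 12; next (!((x + q) != (q * q))) evaluates to false; next q becomes 0; next (abs((3 * 0)) == (y - -2)) evaluates to false; next y becomes 0; next q becomes 4; next final value 9 | g: r becomes 4; next q becomes 12; next ((x + q) == (q * q)) evaluates to false; next q becomes 0; next u becomes 4; next ((y - -2) == abs((3 * 0))) evaluates to false; next y becomes 0; next q becomes 4; next final value 9 — matching result 9.
Checked all 81 inputs in the declared domain: the outputs agree on every one.
verdict: equivalent


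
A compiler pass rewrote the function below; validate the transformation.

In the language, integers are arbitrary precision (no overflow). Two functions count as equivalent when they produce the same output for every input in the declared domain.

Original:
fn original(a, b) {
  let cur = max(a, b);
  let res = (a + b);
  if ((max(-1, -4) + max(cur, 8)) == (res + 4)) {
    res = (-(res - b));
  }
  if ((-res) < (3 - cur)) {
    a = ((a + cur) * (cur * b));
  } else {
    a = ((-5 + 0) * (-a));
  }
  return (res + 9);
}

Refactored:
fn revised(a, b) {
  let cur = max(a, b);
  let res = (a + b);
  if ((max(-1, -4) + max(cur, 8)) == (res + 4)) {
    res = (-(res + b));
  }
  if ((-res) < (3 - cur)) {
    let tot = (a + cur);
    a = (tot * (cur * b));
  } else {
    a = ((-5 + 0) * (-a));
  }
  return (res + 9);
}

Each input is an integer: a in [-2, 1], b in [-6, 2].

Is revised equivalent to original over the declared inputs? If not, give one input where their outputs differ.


Consider the input a=1, b=2.
original: cur := 2 | res := 3 | ((max(-1, -4) + max(cur, 8)) == (res + 4)): true | res := -1 | ((-res) < (3 - cur)): false | a := 5 | result 8
revised: cur := 2 | res := 3 | ((max(-1, -4) + max(cur, 8)) == (res + 4)): true | res := -5 | ((-res) < (3 - cur)): false | a := 5 | result 4
8 vs 4 — the two versions disagree here.
verdict: not equivalent; witness: a=1, b=2


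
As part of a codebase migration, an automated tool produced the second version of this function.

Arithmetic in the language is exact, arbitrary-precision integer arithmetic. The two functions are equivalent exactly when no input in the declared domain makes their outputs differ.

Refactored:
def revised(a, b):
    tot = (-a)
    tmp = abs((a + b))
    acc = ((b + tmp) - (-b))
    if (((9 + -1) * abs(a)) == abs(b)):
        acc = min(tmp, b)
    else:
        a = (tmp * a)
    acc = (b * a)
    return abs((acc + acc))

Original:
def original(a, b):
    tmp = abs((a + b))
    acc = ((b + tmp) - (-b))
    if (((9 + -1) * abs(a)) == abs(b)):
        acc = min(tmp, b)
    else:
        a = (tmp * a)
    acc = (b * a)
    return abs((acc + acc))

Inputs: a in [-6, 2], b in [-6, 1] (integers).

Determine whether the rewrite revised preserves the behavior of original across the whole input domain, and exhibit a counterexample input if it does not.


Changes here: statement counts differ, local variable names differ; the full 72-point sweep finds no disagreement.
verdict: equivalent


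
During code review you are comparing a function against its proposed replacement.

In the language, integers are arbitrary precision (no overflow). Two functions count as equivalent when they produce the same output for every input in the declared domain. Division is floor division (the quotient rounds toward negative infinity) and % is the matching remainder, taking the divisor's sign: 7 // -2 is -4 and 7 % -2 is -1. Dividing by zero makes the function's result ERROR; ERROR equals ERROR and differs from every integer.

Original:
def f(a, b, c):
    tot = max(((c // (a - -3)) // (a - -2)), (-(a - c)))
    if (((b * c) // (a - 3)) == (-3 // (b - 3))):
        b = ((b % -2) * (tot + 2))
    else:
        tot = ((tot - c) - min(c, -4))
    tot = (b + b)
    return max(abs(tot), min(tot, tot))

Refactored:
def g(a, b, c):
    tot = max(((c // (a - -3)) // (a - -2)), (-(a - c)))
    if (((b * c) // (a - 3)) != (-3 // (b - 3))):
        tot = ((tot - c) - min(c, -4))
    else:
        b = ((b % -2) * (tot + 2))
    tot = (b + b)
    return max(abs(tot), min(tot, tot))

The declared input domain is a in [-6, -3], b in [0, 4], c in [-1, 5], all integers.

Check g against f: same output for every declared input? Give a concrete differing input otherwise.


Side by side, the visible changes include: comparison usage differs.
Spot check at a=-5, b=3, c=1 — f: tot becomes 6; next hits division by zero so the output is ERROR. g: tot becomes 6; next hits division by zero so the output is ERROR. Both give ERROR.
Every one of the 140 inputs gives matching results.
verdict: equivalent
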